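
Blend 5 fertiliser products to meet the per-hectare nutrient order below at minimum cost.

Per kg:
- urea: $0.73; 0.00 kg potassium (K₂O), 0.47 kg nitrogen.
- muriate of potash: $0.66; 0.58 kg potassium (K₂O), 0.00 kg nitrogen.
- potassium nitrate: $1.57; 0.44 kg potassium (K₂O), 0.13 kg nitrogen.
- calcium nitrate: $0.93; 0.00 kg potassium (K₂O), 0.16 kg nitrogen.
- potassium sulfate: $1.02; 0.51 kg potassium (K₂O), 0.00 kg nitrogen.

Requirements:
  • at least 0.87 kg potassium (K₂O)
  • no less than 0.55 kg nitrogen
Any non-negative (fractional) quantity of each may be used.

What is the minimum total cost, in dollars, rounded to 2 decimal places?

$1.84

Treat it as an LP. Let x1 = kg of urea, x2 = kg of muriate of potash, x3 = kg of potassium nitrate, x4 = kg of calcium nitrate, x5 = kg of potassium sulfate.
Minimise 0.73x1 + 0.66x2 + 1.57x3 + 0.93x4 + 1.02x5 with:
  0.58x2 + 0.44x3 + 0.51x5 ≥ 0.87   (potassium (K₂O))
  0.47x1 + 0.13x3 + 0.16x4 ≥ 0.55   (nitrogen)
  x1, x2, x3, x4, x5 ≥ 0.
The cheapest feasible vertex uses only urea, muriate of potash; potassium nitrate, calcium nitrate, potassium sulfate are not used. Binding constraints: potassium (K₂O) and nitrogen.
That vertex is x1 = 1.17, x2 = 1.5.
Objective = 0.73·1.17 + 0.66·1.5 = 1.8441.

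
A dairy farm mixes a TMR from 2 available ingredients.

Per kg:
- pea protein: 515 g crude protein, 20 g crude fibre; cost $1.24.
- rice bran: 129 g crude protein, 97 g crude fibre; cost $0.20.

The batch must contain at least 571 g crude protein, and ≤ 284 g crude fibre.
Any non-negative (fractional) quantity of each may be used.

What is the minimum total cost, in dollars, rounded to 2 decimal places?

This is a linear program. Let x1 = kg of pea protein, x2 = kg of rice bran.
min 1.24x1 + 0.2x2 with:
  515x1 + 129x2 ≥ 571   (crude protein)
  20x1 + 97x2 ≤ 284   (crude fibre)
  x1, x2 ≥ 0.
Both inputs are positive at the optimum. The crude protein and crude fibre requirements are met with equality.
Optimal quantities: pea protein = 0.3958 kg, rice bran = 2.846 kg.
Hence cost = 1.24·0.3958 + 0.2·2.846 = $1.0600.

$1.06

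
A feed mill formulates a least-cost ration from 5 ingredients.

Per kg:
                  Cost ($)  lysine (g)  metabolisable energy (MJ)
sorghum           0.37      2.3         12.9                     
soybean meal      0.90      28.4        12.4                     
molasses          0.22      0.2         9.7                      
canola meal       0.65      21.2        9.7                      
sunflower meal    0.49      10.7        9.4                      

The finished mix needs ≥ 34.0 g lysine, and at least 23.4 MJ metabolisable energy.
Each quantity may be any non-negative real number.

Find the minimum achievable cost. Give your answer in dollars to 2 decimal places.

Set it up as a linear program. Let x1 = kg of sorghum, x2 = kg of soybean meal, x3 = kg of molasses, x4 = kg of canola meal, x5 = kg of sunflower meal.
min 0.37x1 + 0.9x2 + 0.22x3 + 0.65x4 + 0.49x5 s.t.:
  2.3x1 + 28.4x2 + 0.2x3 + 21.2x4 + 10.7x5 ≥ 34   (lysine)
  12.9x1 + 12.4x2 + 9.7x3 + 9.7x4 + 9.4x5 ≥ 23.4   (metabolisable energy)
  x1, x2, x3, x4, x5 ≥ 0.
The optimal basis is {molasses, canola meal}; sorghum, soybean meal, sunflower meal drop out. There the lysine and metabolisable energy constraints are tight.
Optimal quantities: molasses = 0.8163 kg, canola meal = 1.596 kg.
Objective = 0.22·0.8163 + 0.65·1.596 = 1.2170.

$1.22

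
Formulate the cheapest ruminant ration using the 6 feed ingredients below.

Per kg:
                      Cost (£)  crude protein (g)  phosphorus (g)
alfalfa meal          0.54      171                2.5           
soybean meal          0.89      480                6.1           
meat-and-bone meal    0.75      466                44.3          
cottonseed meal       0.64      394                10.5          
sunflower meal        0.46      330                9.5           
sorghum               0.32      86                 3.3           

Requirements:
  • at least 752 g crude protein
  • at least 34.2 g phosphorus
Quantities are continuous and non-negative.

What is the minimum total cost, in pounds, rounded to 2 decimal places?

£1.09

Set it up as a linear program. Let x1 = kg of alfalfa meal, x2 = kg of soybean meal, x3 = kg of meat-and-bone meal, x4 = kg of cottonseed meal, x5 = kg of sunflower meal, x6 = kg of sorghum.
Minimise 0.54x1 + 0.89x2 + 0.75x3 + 0.64x4 + 0.46x5 + 0.32x6 s.t.:
  171x1 + 480x2 + 466x3 + 394x4 + 330x5 + 86x6 ≥ 752   (crude protein)
  2.5x1 + 6.1x2 + 44.3x3 + 10.5x4 + 9.5x5 + 3.3x6 ≥ 34.2   (phosphorus)
  x1, x2, x3, x4, x5, x6 ≥ 0.
The minimum-cost mix takes nothing from alfalfa meal, soybean meal, cottonseed meal, sorghum — only meat-and-bone meal, sunflower meal. There the crude protein and phosphorus constraints are tight.
So meat-and-bone meal = 0.4064 kg, sunflower meal = 1.705 kg.
Objective = 0.75·0.4064 + 0.46·1.705 = 1.0891.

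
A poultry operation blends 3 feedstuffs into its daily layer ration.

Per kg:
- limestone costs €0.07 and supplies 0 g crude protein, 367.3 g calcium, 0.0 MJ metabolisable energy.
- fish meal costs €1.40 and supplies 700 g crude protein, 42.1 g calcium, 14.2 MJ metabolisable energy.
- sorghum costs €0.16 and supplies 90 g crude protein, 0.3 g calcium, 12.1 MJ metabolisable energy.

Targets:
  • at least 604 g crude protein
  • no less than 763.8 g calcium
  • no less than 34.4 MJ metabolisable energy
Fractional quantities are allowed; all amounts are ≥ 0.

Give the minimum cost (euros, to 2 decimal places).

€1.22

Let x1 = kg of limestone, x2 = kg of fish meal, x3 = kg of sorghum.
Minimize 0.07x1 + 1.4x2 + 0.16x3 s.t.:
  700x2 + 90x3 ≥ 604   (crude protein)
  367.3x1 + 42.1x2 + 0.3x3 ≥ 763.8   (calcium)
  14.2x2 + 12.1x3 ≥ 34.4   (metabolisable energy)
  x1, x2, x3 ≥ 0.
The minimum-cost mix takes nothing from fish meal — only limestone, sorghum. The crude protein and calcium requirements are met with equality.
That vertex is x1 = 2.074, x3 = 6.711.
Total cost: 0.07·2.074 + 0.16·6.711 = 1.2189.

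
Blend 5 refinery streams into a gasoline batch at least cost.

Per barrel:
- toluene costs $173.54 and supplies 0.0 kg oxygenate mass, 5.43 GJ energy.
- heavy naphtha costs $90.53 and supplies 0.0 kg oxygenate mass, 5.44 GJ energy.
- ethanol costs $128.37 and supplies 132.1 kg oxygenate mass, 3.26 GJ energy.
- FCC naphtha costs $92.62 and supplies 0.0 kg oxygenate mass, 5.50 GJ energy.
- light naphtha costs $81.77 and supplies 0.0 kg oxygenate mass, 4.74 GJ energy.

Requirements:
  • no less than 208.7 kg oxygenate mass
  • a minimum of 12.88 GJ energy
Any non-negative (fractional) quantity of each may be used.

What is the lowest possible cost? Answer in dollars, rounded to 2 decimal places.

Set it up as a linear program. Let x1 = barrels of toluene, x2 = barrels of heavy naphtha, x3 = barrels of ethanol, x4 = barrels of FCC naphtha, x5 = barrels of light naphtha.
Minimise 173.54x1 + 90.53x2 + 128.37x3 + 92.62x4 + 81.77x5 s.t.:
  132.1x3 ≥ 208.7   (oxygenate mass)
  5.43x1 + 5.44x2 + 3.26x3 + 5.5x4 + 4.74x5 ≥ 12.88   (energy)
  x1, x2, x3, x4, x5 ≥ 0.
The minimum-cost mix takes nothing from toluene, FCC naphtha, light naphtha — only heavy naphtha, ethanol. There the oxygenate mass and energy constraints are tight.
Solving gives x2 = 1.42089, x3 = 1.57986.
Hence cost = 90.53·1.42089 + 128.37·1.57986 = $331.4398.

$331.44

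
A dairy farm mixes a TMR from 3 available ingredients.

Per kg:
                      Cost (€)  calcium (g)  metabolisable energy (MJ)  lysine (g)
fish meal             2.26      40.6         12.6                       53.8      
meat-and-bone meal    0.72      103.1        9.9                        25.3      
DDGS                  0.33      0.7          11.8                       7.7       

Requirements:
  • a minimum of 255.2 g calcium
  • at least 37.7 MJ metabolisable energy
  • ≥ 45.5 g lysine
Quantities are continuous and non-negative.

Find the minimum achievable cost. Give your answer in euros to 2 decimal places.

Treat it as an LP. Let x1 = kg of fish meal, x2 = kg of meat-and-bone meal, x3 = kg of DDGS.
Minimise 2.26x1 + 0.72x2 + 0.33x3 with:
  40.6x1 + 103.1x2 + 0.7x3 ≥ 255.2   (calcium)
  12.6x1 + 9.9x2 + 11.8x3 ≥ 37.7   (metabolisable energy)
  53.8x1 + 25.3x2 + 7.7x3 ≥ 45.5   (lysine)
  x1, x2, x3 ≥ 0.
The optimal basis is {meat-and-bone meal, DDGS}; fish meal drops out. The calcium and metabolisable energy requirements are met with equality.
So meat-and-bone meal = 2.468 kg, DDGS = 1.125 kg.
Cost = 0.72·2.468 + 0.33·1.125 = 2.1482.

€2.15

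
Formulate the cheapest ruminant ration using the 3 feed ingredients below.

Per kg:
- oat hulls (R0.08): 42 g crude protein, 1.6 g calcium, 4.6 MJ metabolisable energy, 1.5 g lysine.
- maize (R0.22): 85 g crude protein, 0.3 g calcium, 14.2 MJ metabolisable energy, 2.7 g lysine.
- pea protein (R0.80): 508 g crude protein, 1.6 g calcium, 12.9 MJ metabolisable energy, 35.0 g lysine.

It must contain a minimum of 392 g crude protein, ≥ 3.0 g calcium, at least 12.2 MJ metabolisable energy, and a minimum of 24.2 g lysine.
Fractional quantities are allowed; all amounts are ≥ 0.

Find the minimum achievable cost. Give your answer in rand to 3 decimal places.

R0.634

Let x1 = kg of oat hulls, x2 = kg of maize, x3 = kg of pea protein.
Minimise 0.08x1 + 0.22x2 + 0.8x3 s.t.:
  42x1 + 85x2 + 508x3 ≥ 392   (crude protein)
  1.6x1 + 0.3x2 + 1.6x3 ≥ 3   (calcium)
  4.6x1 + 14.2x2 + 12.9x3 ≥ 12.2   (metabolisable energy)
  1.5x1 + 2.7x2 + 35x3 ≥ 24.2   (lysine)
  x1, x2, x3 ≥ 0.
At the optimum only oat hulls, pea protein are positive (maize = 0). The crude protein and calcium requirements are met with equality.
That vertex is x1 = 1.203, x3 = 0.6722.
Cost = 0.08·1.203 + 0.8·0.6722 = 0.63400.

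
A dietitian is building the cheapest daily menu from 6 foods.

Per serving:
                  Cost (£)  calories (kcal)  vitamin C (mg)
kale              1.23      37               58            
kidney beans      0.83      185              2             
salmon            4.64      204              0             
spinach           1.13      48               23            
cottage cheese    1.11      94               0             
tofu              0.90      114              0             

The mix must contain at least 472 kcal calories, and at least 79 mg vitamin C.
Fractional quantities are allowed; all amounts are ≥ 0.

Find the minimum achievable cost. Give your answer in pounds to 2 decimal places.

£3.48

Let x1 = servings of kale, x2 = servings of kidney beans, x3 = servings of salmon, x4 = servings of spinach, x5 = servings of cottage cheese, x6 = servings of tofu.
min 1.23x1 + 0.83x2 + 4.64x3 + 1.13x4 + 1.11x5 + 0.9x6 s.t.:
  37x1 + 185x2 + 204x3 + 48x4 + 94x5 + 114x6 ≥ 472   (calories)
  58x1 + 2x2 + 23x4 ≥ 79   (vitamin C)
  x1, x2, x3, x4, x5, x6 ≥ 0.
The optimal basis is {kale, kidney beans}; salmon, spinach, cottage cheese, tofu drop out. Binding constraints: calories and vitamin C.
That vertex is x1 = 1.283, x2 = 2.295.
Objective = 1.23·1.283 + 0.83·2.295 = 3.4829.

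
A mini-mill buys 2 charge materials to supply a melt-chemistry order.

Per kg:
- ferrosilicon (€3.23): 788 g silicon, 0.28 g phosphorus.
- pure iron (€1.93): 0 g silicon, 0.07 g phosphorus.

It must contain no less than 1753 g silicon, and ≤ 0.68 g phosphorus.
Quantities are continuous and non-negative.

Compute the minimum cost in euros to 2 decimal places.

€7.19

This is a linear program. Let x1 = kg of ferrosilicon, x2 = kg of pure iron.
min 3.23x1 + 1.93x2 with:
  788x1 ≥ 1753   (silicon)
  0.28x1 + 0.07x2 ≤ 0.68   (phosphorus)
  x1, x2 ≥ 0.
The cheapest feasible vertex uses only ferrosilicon; pure iron is not used. There the silicon constraint is tight.
Optimal quantities: ferrosilicon = 2.225 kg.
Objective = 3.23·2.225 = 7.1868.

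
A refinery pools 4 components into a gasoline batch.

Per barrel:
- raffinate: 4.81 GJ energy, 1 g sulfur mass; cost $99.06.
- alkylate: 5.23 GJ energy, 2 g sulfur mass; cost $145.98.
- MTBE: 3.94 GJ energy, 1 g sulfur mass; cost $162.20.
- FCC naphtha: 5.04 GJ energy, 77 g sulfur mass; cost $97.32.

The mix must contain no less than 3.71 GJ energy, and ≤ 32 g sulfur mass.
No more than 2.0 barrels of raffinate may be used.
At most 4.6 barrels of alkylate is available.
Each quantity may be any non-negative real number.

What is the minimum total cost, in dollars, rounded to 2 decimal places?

$73.74

Let x1 = barrels of raffinate, x2 = barrels of alkylate, x3 = barrels of MTBE, x4 = barrels of FCC naphtha.
Minimize 99.06x1 + 145.98x2 + 162.2x3 + 97.32x4 subject to:
  4.81x1 + 5.23x2 + 3.94x3 + 5.04x4 ≥ 3.71   (energy)
  1x1 + 2x2 + 1x3 + 77x4 ≤ 32   (sulfur mass)
  x1 ≤ 2
  x2 ≤ 4.6
  x1, x2, x3, x4 ≥ 0.
The optimal basis is {raffinate, FCC naphtha}; alkylate, MTBE drop out. There the energy and sulfur mass constraints are tight.
Solving gives x1 = 0.34049, x4 = 0.41116.
Total cost: 99.06·0.34049 + 97.32·0.41116 = 73.7430.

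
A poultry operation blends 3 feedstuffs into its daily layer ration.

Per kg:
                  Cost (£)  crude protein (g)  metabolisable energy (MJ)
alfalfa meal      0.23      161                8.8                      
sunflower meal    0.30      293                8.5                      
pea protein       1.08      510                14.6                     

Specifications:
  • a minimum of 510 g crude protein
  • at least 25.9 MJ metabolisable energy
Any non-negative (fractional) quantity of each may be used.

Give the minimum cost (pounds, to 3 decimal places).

Set it up as a linear program. Let x1 = kg of alfalfa meal, x2 = kg of sunflower meal, x3 = kg of pea protein.
Minimise 0.23x1 + 0.3x2 + 1.08x3 with:
  161x1 + 293x2 + 510x3 ≥ 510   (crude protein)
  8.8x1 + 8.5x2 + 14.6x3 ≥ 25.9   (metabolisable energy)
  x1, x2, x3 ≥ 0.
At the optimum only alfalfa meal, sunflower meal are positive (pea protein = 0). Binding constraints: crude protein and metabolisable energy.
That vertex is x1 = 2.689, x2 = 0.2629.
Objective = 0.23·2.689 + 0.3·0.2629 = 0.69734.

£0.697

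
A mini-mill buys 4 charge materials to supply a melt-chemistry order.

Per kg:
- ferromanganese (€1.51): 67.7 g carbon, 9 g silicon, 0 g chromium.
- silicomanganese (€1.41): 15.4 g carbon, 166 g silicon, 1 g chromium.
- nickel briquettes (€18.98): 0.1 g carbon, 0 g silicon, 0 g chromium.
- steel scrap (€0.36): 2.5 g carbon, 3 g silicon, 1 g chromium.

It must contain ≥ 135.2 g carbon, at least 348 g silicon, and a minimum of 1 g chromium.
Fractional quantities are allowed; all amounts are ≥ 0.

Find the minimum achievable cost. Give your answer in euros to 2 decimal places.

This is a linear program. Let x1 = kg of ferromanganese, x2 = kg of silicomanganese, x3 = kg of nickel briquettes, x4 = kg of steel scrap.
Minimize 1.51x1 + 1.41x2 + 18.98x3 + 0.36x4 with:
  67.7x1 + 15.4x2 + 0.1x3 + 2.5x4 ≥ 135.2   (carbon)
  9x1 + 166x2 + 3x4 ≥ 348   (silicon)
  1x2 + 1x4 ≥ 1   (chromium)
  x1, x2, x3, x4 ≥ 0.
The cheapest feasible vertex uses only ferromanganese, silicomanganese; nickel briquettes, steel scrap are not used. The carbon and silicon requirements are met with equality.
Solving gives x1 = 1.539, x2 = 2.013.
Hence cost = 1.51·1.539 + 1.41·2.013 = €5.1622.

€5.16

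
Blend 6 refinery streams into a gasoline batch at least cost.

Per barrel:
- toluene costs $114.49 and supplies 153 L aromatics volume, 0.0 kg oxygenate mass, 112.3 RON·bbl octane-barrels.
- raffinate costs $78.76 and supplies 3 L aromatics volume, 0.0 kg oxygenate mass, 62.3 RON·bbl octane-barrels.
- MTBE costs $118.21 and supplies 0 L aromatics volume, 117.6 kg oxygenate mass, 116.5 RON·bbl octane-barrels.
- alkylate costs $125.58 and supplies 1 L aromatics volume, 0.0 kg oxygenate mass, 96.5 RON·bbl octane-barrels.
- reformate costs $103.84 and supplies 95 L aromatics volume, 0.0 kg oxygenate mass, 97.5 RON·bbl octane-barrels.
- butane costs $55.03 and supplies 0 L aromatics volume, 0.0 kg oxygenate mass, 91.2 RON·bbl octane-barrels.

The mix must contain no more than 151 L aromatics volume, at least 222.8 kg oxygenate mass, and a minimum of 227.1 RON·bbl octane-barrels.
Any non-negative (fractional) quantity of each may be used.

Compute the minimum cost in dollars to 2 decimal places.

$227.81

Treat it as an LP. Let x1 = barrels of toluene, x2 = barrels of raffinate, x3 = barrels of MTBE, x4 = barrels of alkylate, x5 = barrels of reformate, x6 = barrels of butane.
Minimize 114.49x1 + 78.76x2 + 118.21x3 + 125.58x4 + 103.84x5 + 55.03x6 with:
  153x1 + 3x2 + 1x4 + 95x5 ≤ 151   (aromatics volume)
  117.6x3 ≥ 222.8   (oxygenate mass)
  112.3x1 + 62.3x2 + 116.5x3 + 96.5x4 + 97.5x5 + 91.2x6 ≥ 227.1   (octane-barrels)
  x1, x2, x3, x4, x5, x6 ≥ 0.
At the optimum only MTBE, butane are positive (toluene, raffinate, alkylate, reformate = 0). The oxygenate mass and octane-barrels requirements are met with equality.
Solving gives x3 = 1.8946, x6 = 0.07.
Objective = 118.21·1.8946 + 55.03·0.07 = 227.8128.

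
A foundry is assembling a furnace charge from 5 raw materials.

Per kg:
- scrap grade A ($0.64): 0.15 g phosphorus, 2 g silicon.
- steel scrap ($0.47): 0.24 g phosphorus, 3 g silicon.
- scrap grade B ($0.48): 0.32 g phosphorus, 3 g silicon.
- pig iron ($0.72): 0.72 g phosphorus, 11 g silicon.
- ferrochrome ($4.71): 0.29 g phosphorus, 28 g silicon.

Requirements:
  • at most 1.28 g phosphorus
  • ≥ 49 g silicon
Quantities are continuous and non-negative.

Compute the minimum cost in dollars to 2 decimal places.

Set it up as a linear program. Let x1 = kg of scrap grade A, x2 = kg of steel scrap, x3 = kg of scrap grade B, x4 = kg of pig iron, x5 = kg of ferrochrome.
Minimise 0.64x1 + 0.47x2 + 0.48x3 + 0.72x4 + 4.71x5 s.t.:
  0.15x1 + 0.24x2 + 0.32x3 + 0.72x4 + 0.29x5 ≤ 1.28   (phosphorus)
  2x1 + 3x2 + 3x3 + 11x4 + 28x5 ≥ 49   (silicon)
  x1, x2, x3, x4, x5 ≥ 0.
The minimum-cost mix takes nothing from scrap grade A, steel scrap, scrap grade B — only pig iron, ferrochrome. The phosphorus and silicon requirements are met with equality.
Optimal quantities: pig iron = 1.275 kg, ferrochrome = 1.249 kg.
Total cost: 0.72·1.275 + 4.71·1.249 = 6.8008.

$6.80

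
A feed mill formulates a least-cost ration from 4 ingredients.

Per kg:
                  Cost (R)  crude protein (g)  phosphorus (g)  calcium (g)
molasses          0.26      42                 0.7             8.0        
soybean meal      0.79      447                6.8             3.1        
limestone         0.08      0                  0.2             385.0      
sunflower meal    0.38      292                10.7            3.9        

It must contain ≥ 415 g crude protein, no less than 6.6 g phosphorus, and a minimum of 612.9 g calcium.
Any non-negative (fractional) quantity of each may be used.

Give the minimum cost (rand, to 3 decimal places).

Treat it as an LP. Let x1 = kg of molasses, x2 = kg of soybean meal, x3 = kg of limestone, x4 = kg of sunflower meal.
min 0.26x1 + 0.79x2 + 0.08x3 + 0.38x4 subject to:
  42x1 + 447x2 + 292x4 ≥ 415   (crude protein)
  0.7x1 + 6.8x2 + 0.2x3 + 10.7x4 ≥ 6.6   (phosphorus)
  8x1 + 3.1x2 + 385x3 + 3.9x4 ≥ 612.9   (calcium)
  x1, x2, x3, x4 ≥ 0.
At the optimum only limestone, sunflower meal are positive (molasses, soybean meal = 0). There the crude protein and calcium constraints are tight.
Optimal quantities: limestone = 1.578 kg, sunflower meal = 1.421 kg.
Total cost: 0.08·1.578 + 0.38·1.421 = 0.66622.

R0.666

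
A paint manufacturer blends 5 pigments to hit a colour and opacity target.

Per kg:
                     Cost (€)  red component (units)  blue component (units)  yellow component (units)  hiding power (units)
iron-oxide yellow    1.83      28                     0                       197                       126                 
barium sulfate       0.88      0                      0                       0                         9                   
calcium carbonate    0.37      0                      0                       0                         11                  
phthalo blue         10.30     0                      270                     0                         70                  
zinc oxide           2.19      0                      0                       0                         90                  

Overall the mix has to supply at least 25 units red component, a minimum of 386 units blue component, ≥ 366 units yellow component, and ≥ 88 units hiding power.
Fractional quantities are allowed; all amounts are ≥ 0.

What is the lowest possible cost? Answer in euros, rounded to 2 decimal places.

€18.13

Let x1 = kg of iron-oxide yellow, x2 = kg of barium sulfate, x3 = kg of calcium carbonate, x4 = kg of phthalo blue, x5 = kg of zinc oxide.
Minimize 1.83x1 + 0.88x2 + 0.37x3 + 10.3x4 + 2.19x5 subject to:
  28x1 ≥ 25   (red component)
  270x4 ≥ 386   (blue component)
  197x1 ≥ 366   (yellow component)
  126x1 + 9x2 + 11x3 + 70x4 + 90x5 ≥ 88   (hiding power)
  x1, x2, x3, x4, x5 ≥ 0.
The minimum-cost mix takes nothing from barium sulfate, calcium carbonate, zinc oxide — only iron-oxide yellow, phthalo blue. Binding constraints: blue component and yellow component.
Optimal quantities: iron-oxide yellow = 1.858 kg, phthalo blue = 1.43 kg.
Total cost: 1.83·1.858 + 10.3·1.43 = 18.1291.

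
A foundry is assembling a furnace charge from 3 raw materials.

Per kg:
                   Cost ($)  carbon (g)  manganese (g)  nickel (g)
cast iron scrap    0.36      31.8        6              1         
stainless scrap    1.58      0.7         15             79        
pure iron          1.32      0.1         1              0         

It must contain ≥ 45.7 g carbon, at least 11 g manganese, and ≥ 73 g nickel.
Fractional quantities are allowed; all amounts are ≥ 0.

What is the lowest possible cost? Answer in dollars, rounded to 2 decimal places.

Treat it as an LP. Let x1 = kg of cast iron scrap, x2 = kg of stainless scrap, x3 = kg of pure iron.
Minimise 0.36x1 + 1.58x2 + 1.32x3 subject to:
  31.8x1 + 0.7x2 + 0.1x3 ≥ 45.7   (carbon)
  6x1 + 15x2 + 1x3 ≥ 11   (manganese)
  1x1 + 79x2 ≥ 73   (nickel)
  x1, x2, x3 ≥ 0.
At the optimum only cast iron scrap, stainless scrap are positive (pure iron = 0). The carbon and nickel requirements are met with equality.
That vertex is x1 = 1.417, x2 = 0.9061.
Total cost: 0.36·1.417 + 1.58·0.9061 = 1.9418.

$1.94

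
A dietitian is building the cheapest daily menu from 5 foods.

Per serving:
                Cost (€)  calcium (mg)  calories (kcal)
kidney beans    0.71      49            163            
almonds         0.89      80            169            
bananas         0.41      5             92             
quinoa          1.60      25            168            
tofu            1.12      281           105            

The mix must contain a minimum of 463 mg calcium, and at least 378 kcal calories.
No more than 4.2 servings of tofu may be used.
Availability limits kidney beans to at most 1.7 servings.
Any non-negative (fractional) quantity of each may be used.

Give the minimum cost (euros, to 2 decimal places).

€2.57

Let x1 = servings of kidney beans, x2 = servings of almonds, x3 = servings of bananas, x4 = servings of quinoa, x5 = servings of tofu.
min 0.71x1 + 0.89x2 + 0.41x3 + 1.6x4 + 1.12x5 s.t.:
  49x1 + 80x2 + 5x3 + 25x4 + 281x5 ≥ 463   (calcium)
  163x1 + 169x2 + 92x3 + 168x4 + 105x5 ≥ 378   (calories)
  x5 ≤ 4.2
  x1 ≤ 1.7
  x1, x2, x3, x4, x5 ≥ 0.
The cheapest feasible vertex uses only kidney beans, tofu; almonds, bananas, quinoa are not used. There the calcium and calories constraints are tight.
Optimal quantities: kidney beans = 1.4168 servings, tofu = 1.4006 servings.
Objective = 0.71·1.4168 + 1.12·1.4006 = 2.5746.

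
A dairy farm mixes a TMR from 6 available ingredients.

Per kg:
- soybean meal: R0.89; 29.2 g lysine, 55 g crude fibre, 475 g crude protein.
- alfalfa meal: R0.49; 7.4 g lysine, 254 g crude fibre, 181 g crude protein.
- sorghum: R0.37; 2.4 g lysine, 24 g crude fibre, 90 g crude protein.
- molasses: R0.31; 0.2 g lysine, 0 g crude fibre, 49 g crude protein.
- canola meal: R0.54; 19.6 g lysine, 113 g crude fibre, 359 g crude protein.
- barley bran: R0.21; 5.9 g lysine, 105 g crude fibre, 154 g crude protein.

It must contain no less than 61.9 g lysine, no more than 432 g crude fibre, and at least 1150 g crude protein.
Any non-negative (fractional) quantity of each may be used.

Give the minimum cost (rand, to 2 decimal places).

R1.72

Let x1 = kg of soybean meal, x2 = kg of alfalfa meal, x3 = kg of sorghum, x4 = kg of molasses, x5 = kg of canola meal, x6 = kg of barley bran.
Minimise 0.89x1 + 0.49x2 + 0.37x3 + 0.31x4 + 0.54x5 + 0.21x6 with:
  29.2x1 + 7.4x2 + 2.4x3 + 0.2x4 + 19.6x5 + 5.9x6 ≥ 61.9   (lysine)
  55x1 + 254x2 + 24x3 + 113x5 + 105x6 ≤ 432   (crude fibre)
  475x1 + 181x2 + 90x3 + 49x4 + 359x5 + 154x6 ≥ 1150   (crude protein)
  x1, x2, x3, x4, x5, x6 ≥ 0.
The optimal basis is {canola meal, barley bran}; soybean meal, alfalfa meal, sorghum, molasses drop out. Binding constraints: lysine and crude protein.
That vertex is x5 = 3.052, x6 = 0.3531.
Hence cost = 0.54·3.052 + 0.21·0.3531 = R1.7222.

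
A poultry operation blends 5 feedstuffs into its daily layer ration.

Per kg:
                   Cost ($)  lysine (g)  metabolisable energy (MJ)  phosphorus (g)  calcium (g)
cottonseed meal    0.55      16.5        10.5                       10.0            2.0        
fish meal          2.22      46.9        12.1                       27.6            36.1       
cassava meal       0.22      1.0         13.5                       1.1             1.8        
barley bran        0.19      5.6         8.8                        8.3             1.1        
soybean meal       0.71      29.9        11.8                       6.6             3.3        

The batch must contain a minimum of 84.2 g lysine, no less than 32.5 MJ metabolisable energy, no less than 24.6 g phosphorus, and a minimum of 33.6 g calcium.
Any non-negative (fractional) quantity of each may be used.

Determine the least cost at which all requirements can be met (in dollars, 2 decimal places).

$2.89

Treat it as an LP. Let x1 = kg of cottonseed meal, x2 = kg of fish meal, x3 = kg of cassava meal, x4 = kg of barley bran, x5 = kg of soybean meal.
min 0.55x1 + 2.22x2 + 0.22x3 + 0.19x4 + 0.71x5 s.t.:
  16.5x1 + 46.9x2 + 1x3 + 5.6x4 + 29.9x5 ≥ 84.2   (lysine)
  10.5x1 + 12.1x2 + 13.5x3 + 8.8x4 + 11.8x5 ≥ 32.5   (metabolisable energy)
  10x1 + 27.6x2 + 1.1x3 + 8.3x4 + 6.6x5 ≥ 24.6   (phosphorus)
  2x1 + 36.1x2 + 1.8x3 + 1.1x4 + 3.3x5 ≥ 33.6   (calcium)
  x1, x2, x3, x4, x5 ≥ 0.
The cheapest feasible vertex uses only fish meal, barley bran, soybean meal; cottonseed meal, cassava meal are not used. The lysine, metabolisable energy, calcium requirements are met with equality.
So fish meal = 0.776 kg, barley bran = 0.644 kg, soybean meal = 1.478 kg.
Total cost: 2.22·0.776 + 0.19·0.644 + 0.71·1.478 = 2.8945.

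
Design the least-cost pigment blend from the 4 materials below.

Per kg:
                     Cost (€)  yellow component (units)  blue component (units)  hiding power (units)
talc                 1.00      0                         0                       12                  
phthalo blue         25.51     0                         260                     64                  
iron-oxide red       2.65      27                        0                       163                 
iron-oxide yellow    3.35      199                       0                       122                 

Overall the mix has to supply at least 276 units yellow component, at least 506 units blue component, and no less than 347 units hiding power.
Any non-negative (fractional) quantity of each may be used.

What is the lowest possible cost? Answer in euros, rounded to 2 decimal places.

Set it up as a linear program. Let x1 = kg of talc, x2 = kg of phthalo blue, x3 = kg of iron-oxide red, x4 = kg of iron-oxide yellow.
Minimize 1x1 + 25.51x2 + 2.65x3 + 3.35x4 with:
  27x3 + 199x4 ≥ 276   (yellow component)
  260x2 ≥ 506   (blue component)
  12x1 + 64x2 + 163x3 + 122x4 ≥ 347   (hiding power)
  x1, x2, x3, x4 ≥ 0.
The minimum-cost mix takes nothing from talc — only phthalo blue, iron-oxide red, iron-oxide yellow. The yellow component, blue component, hiding power requirements are met with equality.
So phthalo blue = 1.946 kg, iron-oxide red = 0.3635 kg, iron-oxide yellow = 1.338 kg.
Hence cost = 25.51·1.946 + 2.65·0.3635 + 3.35·1.338 = €55.0880.

€55.09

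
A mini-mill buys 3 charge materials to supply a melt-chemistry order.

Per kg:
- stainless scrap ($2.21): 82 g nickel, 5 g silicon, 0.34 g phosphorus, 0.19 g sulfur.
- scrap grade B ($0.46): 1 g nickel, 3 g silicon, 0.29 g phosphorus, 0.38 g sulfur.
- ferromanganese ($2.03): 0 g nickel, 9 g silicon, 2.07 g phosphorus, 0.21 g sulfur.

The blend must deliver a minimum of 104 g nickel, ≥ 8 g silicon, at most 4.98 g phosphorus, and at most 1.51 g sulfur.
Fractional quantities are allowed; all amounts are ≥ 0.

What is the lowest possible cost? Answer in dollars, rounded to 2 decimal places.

$3.05

Let x1 = kg of stainless scrap, x2 = kg of scrap grade B, x3 = kg of ferromanganese.
Minimize 2.21x1 + 0.46x2 + 2.03x3 with:
  82x1 + 1x2 ≥ 104   (nickel)
  5x1 + 3x2 + 9x3 ≥ 8   (silicon)
  0.34x1 + 0.29x2 + 2.07x3 ≤ 4.98   (phosphorus)
  0.19x1 + 0.38x2 + 0.21x3 ≤ 1.51   (sulfur)
  x1, x2, x3 ≥ 0.
The optimal basis is {stainless scrap, scrap grade B}; ferromanganese drops out. Binding constraints: nickel and silicon.
That vertex is x1 = 1.261, x2 = 0.5643.
Total cost: 2.21·1.261 + 0.46·0.5643 = 3.0464.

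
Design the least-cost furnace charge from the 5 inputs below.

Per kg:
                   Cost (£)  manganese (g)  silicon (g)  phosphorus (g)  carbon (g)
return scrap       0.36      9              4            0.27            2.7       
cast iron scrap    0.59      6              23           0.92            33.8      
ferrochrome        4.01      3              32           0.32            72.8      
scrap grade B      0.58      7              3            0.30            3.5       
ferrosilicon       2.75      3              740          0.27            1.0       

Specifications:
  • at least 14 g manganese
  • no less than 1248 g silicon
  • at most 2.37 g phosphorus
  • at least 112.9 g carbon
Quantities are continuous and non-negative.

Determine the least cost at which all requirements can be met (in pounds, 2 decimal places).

£8.14

Treat it as an LP. Let x1 = kg of return scrap, x2 = kg of cast iron scrap, x3 = kg of ferrochrome, x4 = kg of scrap grade B, x5 = kg of ferrosilicon.
Minimise 0.36x1 + 0.59x2 + 4.01x3 + 0.58x4 + 2.75x5 s.t.:
  9x1 + 6x2 + 3x3 + 7x4 + 3x5 ≥ 14   (manganese)
  4x1 + 23x2 + 32x3 + 3x4 + 740x5 ≥ 1248   (silicon)
  0.27x1 + 0.92x2 + 0.32x3 + 0.3x4 + 0.27x5 ≤ 2.37   (phosphorus)
  2.7x1 + 33.8x2 + 72.8x3 + 3.5x4 + 1x5 ≥ 112.9   (carbon)
  x1, x2, x3, x4, x5 ≥ 0.
At the optimum only cast iron scrap, ferrochrome, ferrosilicon are positive (return scrap, scrap grade B = 0). The silicon, phosphorus, carbon requirements are met with equality.
That vertex is x2 = 1.878, x3 = 0.6569, x5 = 1.6.
Total cost: 0.59·1.878 + 4.01·0.6569 + 2.75·1.6 = 8.1422.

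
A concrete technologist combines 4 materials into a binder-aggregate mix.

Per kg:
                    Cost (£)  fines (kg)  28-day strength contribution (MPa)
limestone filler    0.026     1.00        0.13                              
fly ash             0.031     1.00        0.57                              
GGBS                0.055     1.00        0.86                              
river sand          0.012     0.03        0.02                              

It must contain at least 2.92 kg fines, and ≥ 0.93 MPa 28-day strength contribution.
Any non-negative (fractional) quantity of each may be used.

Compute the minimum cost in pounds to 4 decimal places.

Let x1 = kg of limestone filler, x2 = kg of fly ash, x3 = kg of GGBS, x4 = kg of river sand.
Minimise 0.026x1 + 0.031x2 + 0.055x3 + 0.012x4 subject to:
  1x1 + 1x2 + 1x3 + 0.03x4 ≥ 2.92   (fines)
  0.13x1 + 0.57x2 + 0.86x3 + 0.02x4 ≥ 0.93   (28-day strength contribution)
  x1, x2, x3, x4 ≥ 0.
At the optimum only limestone filler, fly ash are positive (GGBS, river sand = 0). Binding constraints: fines and 28-day strength contribution.
That vertex is x1 = 1.669, x2 = 1.251.
Total cost: 0.026·1.669 + 0.031·1.251 = 0.082175.

£0.0822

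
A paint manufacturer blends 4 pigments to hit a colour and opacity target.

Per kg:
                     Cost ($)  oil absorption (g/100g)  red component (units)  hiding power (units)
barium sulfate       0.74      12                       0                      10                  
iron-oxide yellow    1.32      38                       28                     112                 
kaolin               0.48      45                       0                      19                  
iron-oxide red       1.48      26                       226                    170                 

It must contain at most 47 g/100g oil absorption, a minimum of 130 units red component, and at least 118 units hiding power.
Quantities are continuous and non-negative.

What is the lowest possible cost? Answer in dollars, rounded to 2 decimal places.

$1.03

Let x1 = kg of barium sulfate, x2 = kg of iron-oxide yellow, x3 = kg of kaolin, x4 = kg of iron-oxide red.
Minimise 0.74x1 + 1.32x2 + 0.48x3 + 1.48x4 s.t.:
  12x1 + 38x2 + 45x3 + 26x4 ≤ 47   (oil absorption)
  28x2 + 226x4 ≥ 130   (red component)
  10x1 + 112x2 + 19x3 + 170x4 ≥ 118   (hiding power)
  x1, x2, x3, x4 ≥ 0.
The cheapest feasible vertex uses only iron-oxide red; barium sulfate, iron-oxide yellow, kaolin are not used. Binding constraint: hiding power.
Solving gives x4 = 0.6941.
Total cost: 1.48·0.6941 = 1.0273.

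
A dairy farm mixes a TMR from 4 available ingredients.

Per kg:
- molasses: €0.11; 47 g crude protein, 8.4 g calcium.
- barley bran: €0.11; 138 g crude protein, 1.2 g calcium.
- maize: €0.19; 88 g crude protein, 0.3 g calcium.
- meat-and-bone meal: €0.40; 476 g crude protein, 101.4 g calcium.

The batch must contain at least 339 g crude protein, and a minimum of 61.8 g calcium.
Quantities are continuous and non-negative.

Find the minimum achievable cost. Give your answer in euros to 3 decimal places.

€0.283

Treat it as an LP. Let x1 = kg of molasses, x2 = kg of barley bran, x3 = kg of maize, x4 = kg of meat-and-bone meal.
min 0.11x1 + 0.11x2 + 0.19x3 + 0.4x4 s.t.:
  47x1 + 138x2 + 88x3 + 476x4 ≥ 339   (crude protein)
  8.4x1 + 1.2x2 + 0.3x3 + 101.4x4 ≥ 61.8   (calcium)
  x1, x2, x3, x4 ≥ 0.
The cheapest feasible vertex uses only barley bran, meat-and-bone meal; molasses, maize are not used. There the crude protein and calcium constraints are tight.
That vertex is x2 = 0.3694, x4 = 0.6051.
Hence cost = 0.11·0.3694 + 0.4·0.6051 = €0.28267.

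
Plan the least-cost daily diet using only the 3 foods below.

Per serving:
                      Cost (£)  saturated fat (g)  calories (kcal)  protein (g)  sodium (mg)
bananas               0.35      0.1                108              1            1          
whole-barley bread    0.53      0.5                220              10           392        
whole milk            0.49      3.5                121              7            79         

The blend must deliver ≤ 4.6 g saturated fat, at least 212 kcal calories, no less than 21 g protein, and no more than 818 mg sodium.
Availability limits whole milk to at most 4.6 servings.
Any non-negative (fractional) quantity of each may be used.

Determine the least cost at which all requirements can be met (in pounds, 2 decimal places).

Treat it as an LP. Let x1 = servings of bananas, x2 = servings of whole-barley bread, x3 = servings of whole milk.
min 0.35x1 + 0.53x2 + 0.49x3 s.t.:
  0.1x1 + 0.5x2 + 3.5x3 ≤ 4.6   (saturated fat)
  108x1 + 220x2 + 121x3 ≥ 212   (calories)
  1x1 + 10x2 + 7x3 ≥ 21   (protein)
  1x1 + 392x2 + 79x3 ≤ 818   (sodium)
  x3 ≤ 4.6
  x1, x2, x3 ≥ 0.
The cheapest feasible vertex uses only whole-barley bread, whole milk; bananas is not used. There the protein and sodium constraints are tight.
That vertex is x2 = 2.081, x3 = 0.02661.
Cost = 0.53·2.081 + 0.49·0.02661 = 1.1160.

£1.12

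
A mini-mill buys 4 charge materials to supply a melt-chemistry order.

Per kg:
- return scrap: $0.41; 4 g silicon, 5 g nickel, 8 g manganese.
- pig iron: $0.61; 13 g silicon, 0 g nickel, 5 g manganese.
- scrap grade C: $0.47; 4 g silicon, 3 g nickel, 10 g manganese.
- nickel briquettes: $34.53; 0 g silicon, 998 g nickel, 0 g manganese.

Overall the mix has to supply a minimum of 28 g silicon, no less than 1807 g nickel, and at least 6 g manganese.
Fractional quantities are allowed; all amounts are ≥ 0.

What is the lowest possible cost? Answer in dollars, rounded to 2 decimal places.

Let x1 = kg of return scrap, x2 = kg of pig iron, x3 = kg of scrap grade C, x4 = kg of nickel briquettes.
Minimise 0.41x1 + 0.61x2 + 0.47x3 + 34.53x4 s.t.:
  4x1 + 13x2 + 4x3 ≥ 28   (silicon)
  5x1 + 3x3 + 998x4 ≥ 1807   (nickel)
  8x1 + 5x2 + 10x3 ≥ 6   (manganese)
  x1, x2, x3, x4 ≥ 0.
The minimum-cost mix takes nothing from return scrap, scrap grade C — only pig iron, nickel briquettes. Binding constraints: silicon and nickel.
That vertex is x2 = 2.1538, x4 = 1.8106.
Hence cost = 0.61·2.1538 + 34.53·1.8106 = $63.8338.

$63.83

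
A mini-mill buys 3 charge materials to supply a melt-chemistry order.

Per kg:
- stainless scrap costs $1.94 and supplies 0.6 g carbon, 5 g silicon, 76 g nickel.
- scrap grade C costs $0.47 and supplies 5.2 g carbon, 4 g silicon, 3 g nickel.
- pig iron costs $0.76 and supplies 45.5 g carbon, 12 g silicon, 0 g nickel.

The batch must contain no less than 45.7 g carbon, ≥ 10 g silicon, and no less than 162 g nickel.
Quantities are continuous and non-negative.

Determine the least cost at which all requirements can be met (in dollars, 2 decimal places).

$4.88

Let x1 = kg of stainless scrap, x2 = kg of scrap grade C, x3 = kg of pig iron.
Minimize 1.94x1 + 0.47x2 + 0.76x3 subject to:
  0.6x1 + 5.2x2 + 45.5x3 ≥ 45.7   (carbon)
  5x1 + 4x2 + 12x3 ≥ 10   (silicon)
  76x1 + 3x2 ≥ 162   (nickel)
  x1, x2, x3 ≥ 0.
The cheapest feasible vertex uses only stainless scrap, pig iron; scrap grade C is not used. The carbon and nickel requirements are met with equality.
Optimal quantities: stainless scrap = 2.132 kg, pig iron = 0.9763 kg.
Hence cost = 1.94·2.132 + 0.76·0.9763 = $4.8781.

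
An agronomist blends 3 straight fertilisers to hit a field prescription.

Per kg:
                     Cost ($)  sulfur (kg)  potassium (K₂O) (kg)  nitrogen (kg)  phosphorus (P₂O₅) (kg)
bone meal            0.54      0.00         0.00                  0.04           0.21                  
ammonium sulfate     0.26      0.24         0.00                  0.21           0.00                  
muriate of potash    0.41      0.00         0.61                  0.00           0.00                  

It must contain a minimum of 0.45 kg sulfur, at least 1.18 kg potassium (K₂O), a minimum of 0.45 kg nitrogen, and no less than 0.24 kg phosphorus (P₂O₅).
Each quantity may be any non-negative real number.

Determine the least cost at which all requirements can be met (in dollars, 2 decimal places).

$1.91

Treat it as an LP. Let x1 = kg of bone meal, x2 = kg of ammonium sulfate, x3 = kg of muriate of potash.
Minimise 0.54x1 + 0.26x2 + 0.41x3 with:
  0.24x2 ≥ 0.45   (sulfur)
  0.61x3 ≥ 1.18   (potassium (K₂O))
  0.04x1 + 0.21x2 ≥ 0.45   (nitrogen)
  0.21x1 ≥ 0.24   (phosphorus (P₂O₅))
  x1, x2, x3 ≥ 0.
All 3 inputs are positive at the optimum. The potassium (K₂O), nitrogen, phosphorus (P₂O₅) requirements are met with equality.
So bone meal = 1.143 kg, ammonium sulfate = 1.925 kg, muriate of potash = 1.934 kg.
Hence cost = 0.54·1.143 + 0.26·1.925 + 0.41·1.934 = $1.9107.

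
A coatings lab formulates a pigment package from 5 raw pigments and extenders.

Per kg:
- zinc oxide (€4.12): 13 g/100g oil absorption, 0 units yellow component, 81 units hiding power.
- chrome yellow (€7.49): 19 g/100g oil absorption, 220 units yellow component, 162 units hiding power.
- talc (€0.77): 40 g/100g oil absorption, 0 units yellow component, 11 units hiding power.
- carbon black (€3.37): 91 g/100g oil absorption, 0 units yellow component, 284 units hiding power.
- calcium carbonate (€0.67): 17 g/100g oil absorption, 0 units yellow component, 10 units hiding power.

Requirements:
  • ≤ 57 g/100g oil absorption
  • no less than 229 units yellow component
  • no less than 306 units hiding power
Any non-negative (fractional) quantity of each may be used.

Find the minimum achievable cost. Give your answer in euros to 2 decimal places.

Let x1 = kg of zinc oxide, x2 = kg of chrome yellow, x3 = kg of talc, x4 = kg of carbon black, x5 = kg of calcium carbonate.
min 4.12x1 + 7.49x2 + 0.77x3 + 3.37x4 + 0.67x5 with:
  13x1 + 19x2 + 40x3 + 91x4 + 17x5 ≤ 57   (oil absorption)
  220x2 ≥ 229   (yellow component)
  81x1 + 162x2 + 11x3 + 284x4 + 10x5 ≥ 306   (hiding power)
  x1, x2, x3, x4, x5 ≥ 0.
At the optimum only chrome yellow, carbon black are positive (zinc oxide, talc, calcium carbonate = 0). The oil absorption and hiding power requirements are met with equality.
Solving gives x2 = 1.2474, x4 = 0.36593.
Hence cost = 7.49·1.2474 + 3.37·0.36593 = €10.5762.

€10.58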